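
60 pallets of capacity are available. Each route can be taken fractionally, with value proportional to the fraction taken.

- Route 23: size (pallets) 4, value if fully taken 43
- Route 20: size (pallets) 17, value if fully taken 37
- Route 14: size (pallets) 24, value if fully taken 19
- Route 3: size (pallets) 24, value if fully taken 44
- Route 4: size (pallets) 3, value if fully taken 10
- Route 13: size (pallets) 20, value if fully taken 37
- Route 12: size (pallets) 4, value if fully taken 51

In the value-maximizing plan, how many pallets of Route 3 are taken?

Best value per unit of size first: Route 12 51/4≈12.8, Route 23 43/4≈10.8, Route 4 10/3≈3.33, Route 20 37/17≈2.18, Route 13 37/20≈1.85, Route 3 44/24≈1.83, Route 14 19/24≈0.792.
All 4 pallets of Route 12 fit (value 51) — 56 remain.
All 4 pallets of Route 23 fit (value 43) — 52 remain.
Take all of Route 4 (3 pallets, value 10) — 49 pallets left.
Take all of Route 20 (17 pallets, value 37) — 32 pallets left.
All 20 pallets of Route 13 fit (value 37) — 12 remain.
Only 12 pallets remain; take 12/24 of Route 3 for value 44×12/24 = 22.

12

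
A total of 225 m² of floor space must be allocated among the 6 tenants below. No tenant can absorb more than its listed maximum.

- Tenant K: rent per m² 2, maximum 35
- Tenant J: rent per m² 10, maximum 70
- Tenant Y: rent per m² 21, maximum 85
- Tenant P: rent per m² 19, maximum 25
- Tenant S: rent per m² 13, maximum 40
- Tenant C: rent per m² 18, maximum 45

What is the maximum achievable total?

3890

Highest rent per m² first: Tenant Y 21 > Tenant P 19 > Tenant C 18 > Tenant S 13 > Tenant J 10 > Tenant K 2.
Give Tenant Y 85 to hit its cap of 85 → 140 left.
Give Tenant P 25 to hit its cap of 25 → 115 left.
Tenant C takes 45 to reach its cap of 45 → 70 left.
Tenant S takes 40 to reach its cap of 40 → 30 left.
Tenant J: +30 (room for 70) → 30. Pool exhausted.
Total = 10×30 + 21×85 + 19×25 + 13×40 + 18×45 = 3890.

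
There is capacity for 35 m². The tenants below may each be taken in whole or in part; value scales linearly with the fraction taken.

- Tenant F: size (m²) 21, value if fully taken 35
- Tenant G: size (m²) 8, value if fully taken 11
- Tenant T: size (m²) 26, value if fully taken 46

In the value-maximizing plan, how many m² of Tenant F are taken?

Rank by value-to-size ratio: Tenant T 46/26≈1.77, Tenant F 35/21≈1.67, Tenant G 11/8≈1.38.
Take all of Tenant T (26 m², value 46) — 9 m² left.
9 m² left: a 9/21 share of Tenant F gives 35×9/21 = 15.

9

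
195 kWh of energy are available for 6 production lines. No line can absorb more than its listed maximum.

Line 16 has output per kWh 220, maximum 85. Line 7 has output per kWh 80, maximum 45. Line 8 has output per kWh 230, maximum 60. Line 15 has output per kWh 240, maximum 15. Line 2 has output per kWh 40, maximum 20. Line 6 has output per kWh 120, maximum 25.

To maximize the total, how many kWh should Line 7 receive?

Order the production lines by output per kWh: Line 15 240 > Line 8 230 > Line 16 220 > Line 6 120 > Line 7 80 > Line 2 40.
Line 15 takes 15 to reach its cap of 15 — 180 left.
Give Line 8 60 to hit its cap of 60 — 120 left.
Give Line 16 85 to hit its cap of 85 — 35 left.
Give Line 6 25 to hit its cap of 25 — 10 left.
Line 7: +10 (room for 45) → 10. Pool exhausted.

10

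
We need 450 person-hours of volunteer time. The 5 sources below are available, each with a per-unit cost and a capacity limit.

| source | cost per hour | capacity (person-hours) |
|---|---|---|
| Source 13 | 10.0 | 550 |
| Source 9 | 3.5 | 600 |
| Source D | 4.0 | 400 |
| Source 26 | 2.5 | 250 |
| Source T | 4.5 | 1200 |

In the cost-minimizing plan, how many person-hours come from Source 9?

200

Fill from the cheapest source first.
Source 26 (2.5): use full 250 ; 200 person-hours to go.
Take 200 from Source 9 at 3.5 to finish.
Source D, Source T, Source 13: unused.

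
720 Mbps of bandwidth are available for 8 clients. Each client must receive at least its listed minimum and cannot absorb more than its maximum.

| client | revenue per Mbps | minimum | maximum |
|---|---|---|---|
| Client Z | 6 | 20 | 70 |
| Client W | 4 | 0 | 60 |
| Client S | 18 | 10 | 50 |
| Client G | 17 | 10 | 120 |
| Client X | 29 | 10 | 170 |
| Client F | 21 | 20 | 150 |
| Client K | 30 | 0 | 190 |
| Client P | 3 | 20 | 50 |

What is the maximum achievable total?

16900

Meeting every minimum uses 20+0+10+10+10+20+0+20 = 90 Mbps, leaving 630.
Rank by revenue per Mbps: Client K 30 > Client X 29 > Client F 21 > Client S 18 > Client G 17 > Client Z 6 > Client W 4 > Client P 3.
Give Client K 190 more to hit its cap of 190 — 440 left.
Client X: +160 to 170 (cap) — 280 left.
Give Client F 130 more to hit its cap of 150 — 150 left.
Give Client S 40 more to hit its cap of 50 — 110 left.
Give Client G 110 more to hit its cap of 120 — 0 left.
Total = 6×20 + 18×50 + 17×120 + 29×170 + 21×150 + 30×190 + 3×20 = 16900.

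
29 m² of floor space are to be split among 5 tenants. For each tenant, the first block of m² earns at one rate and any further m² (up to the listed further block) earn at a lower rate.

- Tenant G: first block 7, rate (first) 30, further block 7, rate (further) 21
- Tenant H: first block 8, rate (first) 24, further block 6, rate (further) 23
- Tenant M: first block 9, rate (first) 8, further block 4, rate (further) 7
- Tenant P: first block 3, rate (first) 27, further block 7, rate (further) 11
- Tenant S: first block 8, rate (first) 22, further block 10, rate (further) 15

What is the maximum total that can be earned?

Rank every tier by rate: Tenant G/first 30 > Tenant P/first 27 > Tenant H/first 24 > Tenant H/second 23 > Tenant S/first 22 > Tenant G/second 21 > Tenant S/second 15 > Tenant P/second 11 > Tenant M/first 8 > Tenant M/second 7.
Tenant G first at 30: fill all 7 → 22 left.
Tenant P first at 27: fill all 3 → 19 left.
Tenant H first at 24: fill all 8 → 11 left.
Tenant H second at 23: fill all 6 → 5 left.
Tenant S first at 22: only 5 left, fill 5.
Total = 30×7 + 27×3 + 24×8 + 23×6 + 22×5 = 731.

731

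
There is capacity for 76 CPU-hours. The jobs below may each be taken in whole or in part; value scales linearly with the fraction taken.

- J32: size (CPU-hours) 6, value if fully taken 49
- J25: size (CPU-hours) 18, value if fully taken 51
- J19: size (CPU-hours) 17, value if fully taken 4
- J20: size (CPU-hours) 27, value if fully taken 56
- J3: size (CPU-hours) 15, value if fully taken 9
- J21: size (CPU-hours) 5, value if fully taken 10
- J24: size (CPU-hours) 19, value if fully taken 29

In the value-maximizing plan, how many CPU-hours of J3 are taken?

1

Rank by value-to-size ratio: J32 49/6≈8.17, J25 51/18≈2.83, J20 56/27≈2.07, J21 10/5≈2, J24 29/19≈1.53, J3 9/15≈0.6, J19 4/17≈0.235.
All 6 CPU-hours of J32 fit (value 49) — 70 remain.
All 18 CPU-hours of J25 fit (value 51) — 52 remain.
J20: take in full, 27 CPU-hours for value 56 — 25 left.
J21: take in full, 5 CPU-hours for value 10 — 20 left.
Take all of J24 (19 CPU-hours, value 29) — 1 CPU-hours left.
1 CPU-hours left: a 1/15 share of J3 gives 9×1/15 = 0.6.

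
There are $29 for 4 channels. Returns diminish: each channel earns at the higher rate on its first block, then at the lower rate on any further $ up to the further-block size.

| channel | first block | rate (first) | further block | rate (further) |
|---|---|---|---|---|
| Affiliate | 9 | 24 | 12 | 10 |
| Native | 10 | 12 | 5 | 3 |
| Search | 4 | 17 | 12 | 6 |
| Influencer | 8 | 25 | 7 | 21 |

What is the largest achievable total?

643

Treat each block as its own option and order by rate: Influencer/first 25 > Affiliate/first 24 > Influencer/second 21 > Search/first 17 > Native/first 12 > Affiliate/second 10 > Search/second 6 > Native/second 3.
Influencer first at 25: fill all 8 → 21 left.
Affiliate first at 24: fill all 9 → 12 left.
Influencer/second (21): +7 → 5 left.
Search/first (17): +4 → 1 left.
Native first at 12: only 1 left, fill 1.
Total = 25×8 + 24×9 + 21×7 + 17×4 + 12×1 = 643.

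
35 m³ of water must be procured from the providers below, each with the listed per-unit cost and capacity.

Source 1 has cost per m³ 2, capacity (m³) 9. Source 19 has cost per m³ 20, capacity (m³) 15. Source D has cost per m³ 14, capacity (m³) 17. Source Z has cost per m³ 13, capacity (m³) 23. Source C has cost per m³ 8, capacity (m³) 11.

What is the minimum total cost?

Use providers in increasing cost order.
Source 1 at 2: take all 9 m³ → 26 still needed.
Take 11 from Source C at 8 → need 15 more.
Source Z at 13: take 15 of its 23 → requirement met.
Source D, Source 19: unused.
Cost = 9×2 + 11×8 + 15×13 = 301.

301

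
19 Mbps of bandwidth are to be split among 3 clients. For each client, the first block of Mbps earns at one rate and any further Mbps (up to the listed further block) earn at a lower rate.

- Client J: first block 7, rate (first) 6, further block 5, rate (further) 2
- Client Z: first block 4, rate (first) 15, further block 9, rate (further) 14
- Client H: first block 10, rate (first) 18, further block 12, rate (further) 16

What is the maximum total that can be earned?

Rank every tier by rate: Client H/tier1 18 > Client H/tier2 16 > Client Z/tier1 15 > Client Z/tier2 14 > Client J/tier1 6 > Client J/tier2 2.
Client H/tier1 (18): +10 → 9 left.
Client H/tier2: +9 of 12 at 16; pool empty.
Total = 18×10 + 16×9 = 324.

324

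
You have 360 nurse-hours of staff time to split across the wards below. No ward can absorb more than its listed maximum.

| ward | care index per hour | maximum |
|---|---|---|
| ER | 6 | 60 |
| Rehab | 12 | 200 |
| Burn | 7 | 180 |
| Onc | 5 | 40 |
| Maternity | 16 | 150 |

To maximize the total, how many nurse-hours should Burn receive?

10

Order the wards by care index per hour: Maternity 16 > Rehab 12 > Burn 7 > ER 6 > Onc 5.
Give Maternity 150 to hit its cap of 150 — 210 left.
Give Rehab 200 to hit its cap of 200 — 10 left.
Burn: +10 (room for 180) → 10. Pool exhausted.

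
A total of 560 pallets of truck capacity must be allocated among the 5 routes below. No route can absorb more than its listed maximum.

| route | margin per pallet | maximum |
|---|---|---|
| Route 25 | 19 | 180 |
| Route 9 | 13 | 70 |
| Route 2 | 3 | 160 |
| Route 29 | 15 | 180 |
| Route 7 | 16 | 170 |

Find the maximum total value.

9230

Rank by margin per pallet: Route 25 19 > Route 7 16 > Route 29 15 > Route 9 13 > Route 2 3.
Route 25 takes 180 to reach its cap of 180 → 380 left.
Give Route 7 170 to hit its cap of 170 → 210 left.
Give Route 29 180 to hit its cap of 180 → 30 left.
Only 30 left; Route 9 takes them to reach 30.
Total = 19×180 + 13×30 + 15×180 + 16×170 = 9230.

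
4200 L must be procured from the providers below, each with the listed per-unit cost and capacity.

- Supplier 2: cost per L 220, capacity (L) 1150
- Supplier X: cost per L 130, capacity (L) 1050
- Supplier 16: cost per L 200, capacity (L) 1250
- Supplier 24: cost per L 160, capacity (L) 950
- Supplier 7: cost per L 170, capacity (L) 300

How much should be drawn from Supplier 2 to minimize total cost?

Fill from the cheapest provider first.
Supplier X (130): use full 1050 ; 3150 L to go.
Supplier 24 (160): use full 950 ; 2200 L to go.
Take 300 from Supplier 7 at 170 ; need 1900 more.
Take 1250 from Supplier 16 at 200 ; need 650 more.
Supplier 2 (220): take the remaining 650 ; done.

650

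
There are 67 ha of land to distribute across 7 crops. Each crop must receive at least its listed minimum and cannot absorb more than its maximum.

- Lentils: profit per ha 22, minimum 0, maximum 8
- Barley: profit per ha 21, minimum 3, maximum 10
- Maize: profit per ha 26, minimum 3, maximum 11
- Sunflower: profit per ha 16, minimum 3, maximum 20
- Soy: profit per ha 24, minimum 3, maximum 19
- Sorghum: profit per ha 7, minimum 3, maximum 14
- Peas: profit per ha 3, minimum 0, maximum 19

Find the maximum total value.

Meeting every minimum uses 0+3+3+3+3+3+0 = 15 ha, leaving 52.
Highest profit per ha first: Maize 26 > Soy 24 > Lentils 22 > Barley 21 > Sunflower 16 > Sorghum 7 > Peas 3.
Give Maize 8 more to hit its cap of 11 — 44 left.
Soy: +16 to 19 (cap) — 28 left.
Lentils: +8 to 8 (cap) — 20 left.
Barley takes 7 more to reach its cap of 10 — 13 left.
Only 13 left; Sunflower takes them to reach 16.
Total = 22×8 + 21×10 + 26×11 + 16×16 + 24×19 + 7×3 = 1405.

1405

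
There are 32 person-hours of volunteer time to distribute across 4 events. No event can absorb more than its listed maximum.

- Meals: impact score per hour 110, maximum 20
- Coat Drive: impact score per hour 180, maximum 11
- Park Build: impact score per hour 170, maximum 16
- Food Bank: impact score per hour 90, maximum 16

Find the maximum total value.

5250

Rank by impact score per hour: Coat Drive 180 > Park Build 170 > Meals 110 > Food Bank 90.
Give Coat Drive 11 to hit its cap of 11 → 21 left.
Park Build takes 16 to reach its cap of 16 → 5 left.
Meals: +5 (room for 20) → 5. Pool exhausted.
Total = 110×5 + 180×11 + 170×16 = 5250.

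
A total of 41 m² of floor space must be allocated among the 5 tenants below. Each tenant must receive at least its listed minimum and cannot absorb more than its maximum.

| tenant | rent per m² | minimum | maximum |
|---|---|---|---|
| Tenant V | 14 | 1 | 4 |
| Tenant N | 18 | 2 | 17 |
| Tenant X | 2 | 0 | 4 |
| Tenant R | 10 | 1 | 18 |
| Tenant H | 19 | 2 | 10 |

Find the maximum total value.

652

Meeting every minimum uses 1+2+0+1+2 = 6 m², leaving 35.
Rank by rent per m²: Tenant H 19 > Tenant N 18 > Tenant V 14 > Tenant R 10 > Tenant X 2.
Give Tenant H 8 more to hit its cap of 10 ; 27 left.
Tenant N: +15 to 17 (cap) ; 12 left.
Give Tenant V 3 more to hit its cap of 4 ; 9 left.
Tenant R: +9 (room for 17) → 10. Pool exhausted.
Total = 14×4 + 18×17 + 10×10 + 19×10 = 652.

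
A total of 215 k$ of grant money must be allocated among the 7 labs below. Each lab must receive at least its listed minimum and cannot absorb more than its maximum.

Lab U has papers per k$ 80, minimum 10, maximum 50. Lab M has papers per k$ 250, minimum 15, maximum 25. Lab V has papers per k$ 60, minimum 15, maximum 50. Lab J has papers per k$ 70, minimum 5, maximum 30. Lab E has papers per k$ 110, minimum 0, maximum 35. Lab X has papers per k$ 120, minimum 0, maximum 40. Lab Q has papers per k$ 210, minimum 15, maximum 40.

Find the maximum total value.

Meeting every minimum uses 10+15+15+5+0+0+15 = 60 k$, leaving 155.
Highest papers per k$ first: Lab M 250 > Lab Q 210 > Lab X 120 > Lab E 110 > Lab U 80 > Lab J 70 > Lab V 60.
Lab M takes 10 more to reach its cap of 25 ; 145 left.
Give Lab Q 25 more to hit its cap of 40 ; 120 left.
Give Lab X 40 more to hit its cap of 40 ; 80 left.
Give Lab E 35 more to hit its cap of 35 ; 45 left.
Lab U takes 40 more to reach its cap of 50 ; 5 left.
Lab J: +5 (room for 25) → 10. Pool exhausted.
Total = 80×50 + 250×25 + 60×15 + 70×10 + 110×35 + 120×40 + 210×40 = 28900.

28900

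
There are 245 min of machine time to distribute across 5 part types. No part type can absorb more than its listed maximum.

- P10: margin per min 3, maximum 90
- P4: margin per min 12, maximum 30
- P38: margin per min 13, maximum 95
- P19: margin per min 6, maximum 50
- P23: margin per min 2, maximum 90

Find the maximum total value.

2105

Highest margin per min first: P38 13 > P4 12 > P19 6 > P10 3 > P23 2.
P38: +95 to 95 (cap) ; 150 left.
P4 takes 30 to reach its cap of 30 ; 120 left.
P19 takes 50 to reach its cap of 50 ; 70 left.
P10: +70 (room for 90) → 70. Pool exhausted.
Total = 3×70 + 12×30 + 13×95 + 6×50 = 2105.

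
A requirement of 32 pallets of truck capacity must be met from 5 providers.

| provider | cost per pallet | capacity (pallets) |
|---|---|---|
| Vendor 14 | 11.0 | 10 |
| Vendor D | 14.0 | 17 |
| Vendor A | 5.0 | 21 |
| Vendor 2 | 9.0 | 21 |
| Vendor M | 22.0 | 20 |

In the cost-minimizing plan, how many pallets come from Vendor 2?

11

Fill from the cheapest provider first.
Vendor A at 5.0: take all 21 pallets → 11 still needed.
Vendor 2 (9.0): take the remaining 11 → done.
Vendor 14, Vendor D, Vendor M: unused.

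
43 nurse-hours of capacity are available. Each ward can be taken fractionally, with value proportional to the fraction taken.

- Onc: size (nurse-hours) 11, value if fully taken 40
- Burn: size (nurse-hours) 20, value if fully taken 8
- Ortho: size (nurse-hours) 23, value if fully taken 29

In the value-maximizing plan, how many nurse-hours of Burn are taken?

9

Rank by value-to-size ratio: Onc 40/11≈3.64, Ortho 29/23≈1.26, Burn 8/20≈0.4.
All 11 nurse-hours of Onc fit (value 40) ; 32 remain.
All 23 nurse-hours of Ortho fit (value 29) ; 9 remain.
9 nurse-hours left: a 9/20 share of Burn gives 8×9/20 = 3.6.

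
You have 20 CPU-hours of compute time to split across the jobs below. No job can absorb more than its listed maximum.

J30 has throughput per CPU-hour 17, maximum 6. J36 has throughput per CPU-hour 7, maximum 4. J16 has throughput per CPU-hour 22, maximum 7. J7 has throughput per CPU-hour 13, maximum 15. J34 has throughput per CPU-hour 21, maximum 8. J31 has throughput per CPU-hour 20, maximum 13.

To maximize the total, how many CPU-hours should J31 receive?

Highest throughput per CPU-hour first: J16 22 > J34 21 > J31 20 > J30 17 > J7 13 > J36 7.
Give J16 7 to hit its cap of 7 → 13 left.
J34: +8 to 8 (cap) → 5 left.
J31 has room for 13 but only 5 remain, so it gets 5.

5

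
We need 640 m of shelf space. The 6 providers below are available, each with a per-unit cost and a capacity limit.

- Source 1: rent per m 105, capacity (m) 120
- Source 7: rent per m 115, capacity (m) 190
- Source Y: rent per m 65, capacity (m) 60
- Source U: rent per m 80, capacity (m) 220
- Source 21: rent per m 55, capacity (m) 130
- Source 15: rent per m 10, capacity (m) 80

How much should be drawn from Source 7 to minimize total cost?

30

Cheapest first:
Source 15 (10): use full 80 ; 560 m to go.
Take 130 from Source 21 at 55 ; need 430 more.
Take 60 from Source Y at 65 ; need 370 more.
Source U (80): use full 220 ; 150 m to go.
Source 1 (105): use full 120 ; 30 m to go.
Source 7 at 115: take 30 of its 190 ; requirement met.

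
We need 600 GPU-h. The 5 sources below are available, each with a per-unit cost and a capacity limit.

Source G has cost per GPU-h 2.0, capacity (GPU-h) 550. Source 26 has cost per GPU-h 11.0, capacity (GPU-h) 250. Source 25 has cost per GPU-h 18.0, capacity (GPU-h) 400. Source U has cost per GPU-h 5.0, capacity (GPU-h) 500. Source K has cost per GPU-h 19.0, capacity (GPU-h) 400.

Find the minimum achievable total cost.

1350

Use sources in increasing cost order.
Take 550 from Source G at 2.0 ; need 50 more.
Take 50 from Source U at 5.0 to finish.
Source 26, Source 25, Source K: unused.
Cost = 550×2.0 + 50×5.0 = 1350.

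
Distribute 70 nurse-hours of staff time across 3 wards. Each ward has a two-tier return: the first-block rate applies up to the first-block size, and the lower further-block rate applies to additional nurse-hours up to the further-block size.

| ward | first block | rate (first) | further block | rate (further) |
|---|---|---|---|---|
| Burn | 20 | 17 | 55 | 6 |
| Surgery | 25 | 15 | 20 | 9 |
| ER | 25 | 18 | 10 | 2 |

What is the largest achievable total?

Order all 6 blocks by rate: ER/T1 18 > Burn/T1 17 > Surgery/T1 15 > Surgery/T2 9 > Burn/T2 6 > ER/T2 2.
Fill ER T1 block (25 at 18) ; 45 left.
Burn/T1 (17): +20 ; 25 left.
Surgery T1 at 15: fill all 25 ; 0 left.
Total = 18×25 + 17×20 + 15×25 = 1165.

1165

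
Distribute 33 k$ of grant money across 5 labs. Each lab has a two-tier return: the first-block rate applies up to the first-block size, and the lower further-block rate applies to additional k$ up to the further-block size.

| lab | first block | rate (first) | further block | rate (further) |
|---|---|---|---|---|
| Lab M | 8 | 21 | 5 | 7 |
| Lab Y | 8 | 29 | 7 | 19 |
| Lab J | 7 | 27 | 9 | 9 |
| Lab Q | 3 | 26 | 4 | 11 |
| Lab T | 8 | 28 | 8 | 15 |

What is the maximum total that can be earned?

Rank every tier by rate: Lab Y/tier1 29 > Lab T/tier1 28 > Lab J/tier1 27 > Lab Q/tier1 26 > Lab M/tier1 21 > Lab Y/tier2 19 > Lab T/tier2 15 > Lab Q/tier2 11 > Lab J/tier2 9 > Lab M/tier2 7.
Lab Y tier1 at 29: fill all 8 → 25 left.
Lab T tier1 at 28: fill all 8 → 17 left.
Lab J tier1 at 27: fill all 7 → 10 left.
Lab Q tier1 at 26: fill all 3 → 7 left.
Lab M/tier1: +7 of 8 at 21; pool empty.
Total = 29×8 + 28×8 + 27×7 + 26×3 + 21×7 = 870.

870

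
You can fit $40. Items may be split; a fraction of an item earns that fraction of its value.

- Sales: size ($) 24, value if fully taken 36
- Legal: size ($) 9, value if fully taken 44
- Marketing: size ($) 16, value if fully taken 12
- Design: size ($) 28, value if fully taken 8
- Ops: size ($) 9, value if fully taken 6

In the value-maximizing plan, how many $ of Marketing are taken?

7

Sort by value density: Legal 44/9≈4.89, Sales 36/24≈1.5, Marketing 12/16≈0.75, Ops 6/9≈0.667, Design 8/28≈0.286.
All 9 $ of Legal fit (value 44) → 31 remain.
Take all of Sales (24 $, value 36) → 7 $ left.
7 $ left: a 7/16 share of Marketing gives 12×7/16 = 5.25.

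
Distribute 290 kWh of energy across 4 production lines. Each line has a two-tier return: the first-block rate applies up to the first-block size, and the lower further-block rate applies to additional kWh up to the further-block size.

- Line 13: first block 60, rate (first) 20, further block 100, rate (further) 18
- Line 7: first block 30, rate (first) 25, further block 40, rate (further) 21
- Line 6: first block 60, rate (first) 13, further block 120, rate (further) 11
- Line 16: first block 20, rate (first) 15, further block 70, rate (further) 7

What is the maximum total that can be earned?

5410

Treat each block as its own option and order by rate: Line 7/first 25 > Line 7/second 21 > Line 13/first 20 > Line 13/second 18 > Line 16/first 15 > Line 6/first 13 > Line 6/second 11 > Line 16/second 7.
Line 7/first (25): +30 → 260 left.
Fill Line 7 second block (40 at 21) → 220 left.
Line 13/first (20): +60 → 160 left.
Line 13 second at 18: fill all 100 → 60 left.
Line 16 first at 15: fill all 20 → 40 left.
Line 6 first at 13: only 40 left, fill 40.
Total = 25×30 + 21×40 + 20×60 + 18×100 + 15×20 + 13×40 = 5410.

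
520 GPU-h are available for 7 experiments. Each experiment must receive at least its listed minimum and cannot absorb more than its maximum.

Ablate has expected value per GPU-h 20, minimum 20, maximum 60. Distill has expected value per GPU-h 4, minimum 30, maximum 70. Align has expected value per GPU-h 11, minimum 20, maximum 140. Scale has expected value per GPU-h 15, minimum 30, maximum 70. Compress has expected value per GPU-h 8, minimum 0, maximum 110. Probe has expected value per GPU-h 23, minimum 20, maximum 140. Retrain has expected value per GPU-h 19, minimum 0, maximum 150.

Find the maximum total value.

9210

Meeting every minimum uses 20+30+20+30+0+20+0 = 120 GPU-h, leaving 400.
Order the experiments by expected value per GPU-h: Probe 23 > Ablate 20 > Retrain 19 > Scale 15 > Align 11 > Compress 8 > Distill 4.
Probe takes 120 more to reach its cap of 140 → 280 left.
Give Ablate 40 more to hit its cap of 60 → 240 left.
Retrain: +150 to 150 (cap) → 90 left.
Scale takes 40 more to reach its cap of 70 → 50 left.
Align: +50 (room for 120) → 70. Pool exhausted.
Total = 20×60 + 4×30 + 11×70 + 15×70 + 23×140 + 19×150 = 9210.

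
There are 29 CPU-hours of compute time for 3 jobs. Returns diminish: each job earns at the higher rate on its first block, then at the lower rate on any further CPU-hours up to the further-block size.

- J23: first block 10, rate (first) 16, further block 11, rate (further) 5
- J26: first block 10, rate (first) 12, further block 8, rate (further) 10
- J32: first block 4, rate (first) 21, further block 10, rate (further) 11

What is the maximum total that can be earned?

419

Treat each block as its own option and order by rate: J32/T1 21 > J23/T1 16 > J26/T1 12 > J32/T2 11 > J26/T2 10 > J23/T2 5.
Fill J32 T1 block (4 at 21) ; 25 left.
Fill J23 T1 block (10 at 16) ; 15 left.
J26 T1 at 12: fill all 10 ; 5 left.
J32 T2 at 11: only 5 left, fill 5.
Total = 21×4 + 16×10 + 12×10 + 11×5 = 419.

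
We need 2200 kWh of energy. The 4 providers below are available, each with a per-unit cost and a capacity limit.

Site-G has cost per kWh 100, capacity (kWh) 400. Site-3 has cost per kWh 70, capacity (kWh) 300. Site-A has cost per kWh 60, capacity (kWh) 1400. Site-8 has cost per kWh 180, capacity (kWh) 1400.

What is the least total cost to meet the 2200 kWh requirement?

Fill from the cheapest provider first.
Site-A at 60: take all 1400 kWh — 800 still needed.
Site-3 at 70: take all 300 kWh — 500 still needed.
Site-G (100): use full 400 — 100 kWh to go.
Site-8 at 180: take 100 of its 1400 — requirement met.
Cost = 1400×60 + 300×70 + 400×100 + 100×180 = 163000.

163000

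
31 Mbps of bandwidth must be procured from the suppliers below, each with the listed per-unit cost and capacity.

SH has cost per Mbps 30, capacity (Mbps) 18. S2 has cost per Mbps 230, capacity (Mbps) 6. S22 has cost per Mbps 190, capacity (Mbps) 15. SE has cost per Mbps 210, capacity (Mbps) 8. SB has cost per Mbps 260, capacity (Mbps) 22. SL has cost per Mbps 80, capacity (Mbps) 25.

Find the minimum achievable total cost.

Fill from the cheapest supplier first.
Take 18 from SH at 30 — need 13 more.
SL at 80: take 13 of its 25 — requirement met.
S22, SE, S2, SB: unused.
Cost = 18×30 + 13×80 = 1580.

1580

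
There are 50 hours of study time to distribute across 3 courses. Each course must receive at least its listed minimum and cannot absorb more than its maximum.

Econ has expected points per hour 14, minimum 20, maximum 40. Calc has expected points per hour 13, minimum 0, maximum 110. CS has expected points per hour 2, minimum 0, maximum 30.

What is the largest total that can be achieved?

690

Meeting every minimum uses 20+0+0 = 20 hours, leaving 30.
Order the courses by expected points per hour: Econ 14 > Calc 13 > CS 2.
Econ takes 20 more to reach its cap of 40 — 10 left.
Calc: +10 (room for 110) → 10. Pool exhausted.
Total = 14×40 + 13×10 = 690.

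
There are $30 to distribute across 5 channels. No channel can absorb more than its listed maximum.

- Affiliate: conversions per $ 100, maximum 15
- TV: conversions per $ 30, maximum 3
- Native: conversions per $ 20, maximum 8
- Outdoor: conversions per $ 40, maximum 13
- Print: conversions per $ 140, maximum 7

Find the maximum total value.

2800

Order the channels by conversions per $: Print 140 > Affiliate 100 > Outdoor 40 > TV 30 > Native 20.
Print: +7 to 7 (cap) — 23 left.
Give Affiliate 15 to hit its cap of 15 — 8 left.
Only 8 left; Outdoor takes them to reach 8.
Total = 100×15 + 40×8 + 140×7 = 2800.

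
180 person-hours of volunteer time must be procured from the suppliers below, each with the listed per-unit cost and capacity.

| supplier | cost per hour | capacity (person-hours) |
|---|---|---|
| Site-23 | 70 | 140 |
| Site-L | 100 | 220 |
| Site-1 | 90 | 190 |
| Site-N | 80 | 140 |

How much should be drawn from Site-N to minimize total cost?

40

Fill from the cheapest supplier first.
Site-23 at 70: take all 140 person-hours — 40 still needed.
Take 40 from Site-N at 80 to finish.
Site-1, Site-L: unused.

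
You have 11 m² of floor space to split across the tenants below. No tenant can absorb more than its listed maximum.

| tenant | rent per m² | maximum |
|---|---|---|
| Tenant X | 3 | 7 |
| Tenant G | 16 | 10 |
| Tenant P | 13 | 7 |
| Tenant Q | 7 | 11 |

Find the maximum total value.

173

Highest rent per m² first: Tenant G 16 > Tenant P 13 > Tenant Q 7 > Tenant X 3.
Tenant G: +10 to 10 (cap) → 1 left.
Tenant P has room for 7 but only 1 remain, so it gets 1.
Total = 16×10 + 13×1 = 173.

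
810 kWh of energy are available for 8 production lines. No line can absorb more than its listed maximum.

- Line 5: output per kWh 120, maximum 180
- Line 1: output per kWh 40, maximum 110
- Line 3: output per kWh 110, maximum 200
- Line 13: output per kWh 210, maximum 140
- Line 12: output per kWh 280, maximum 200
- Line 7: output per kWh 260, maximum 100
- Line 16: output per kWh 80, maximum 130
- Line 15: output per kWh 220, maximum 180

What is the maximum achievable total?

Highest output per kWh first: Line 12 280 > Line 7 260 > Line 15 220 > Line 13 210 > Line 5 120 > Line 3 110 > Line 16 80 > Line 1 40.
Line 12: +200 to 200 (cap) — 610 left.
Line 7 takes 100 to reach its cap of 100 — 510 left.
Line 15 takes 180 to reach its cap of 180 — 330 left.
Line 13: +140 to 140 (cap) — 190 left.
Give Line 5 180 to hit its cap of 180 — 10 left.
Only 10 left; Line 3 takes them to reach 10.
Total = 120×180 + 110×10 + 210×140 + 280×200 + 260×100 + 220×180 = 173700.

173700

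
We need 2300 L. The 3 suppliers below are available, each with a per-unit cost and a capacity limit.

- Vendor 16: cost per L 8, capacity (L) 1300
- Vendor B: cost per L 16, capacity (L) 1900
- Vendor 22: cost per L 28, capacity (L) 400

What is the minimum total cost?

26400

Cheapest first:
Take 1300 from Vendor 16 at 8 → need 1000 more.
Vendor B at 16: take 1000 of its 1900 → requirement met.
Vendor 22: unused.
Cost = 1300×8 + 1000×16 = 26400.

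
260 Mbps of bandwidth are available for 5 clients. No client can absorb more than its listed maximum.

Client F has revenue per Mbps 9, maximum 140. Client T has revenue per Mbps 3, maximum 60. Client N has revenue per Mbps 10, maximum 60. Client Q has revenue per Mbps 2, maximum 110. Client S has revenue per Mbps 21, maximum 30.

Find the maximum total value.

Highest revenue per Mbps first: Client S 21 > Client N 10 > Client F 9 > Client T 3 > Client Q 2.
Give Client S 30 to hit its cap of 30 — 230 left.
Client N: +60 to 60 (cap) — 170 left.
Client F: +140 to 140 (cap) — 30 left.
Client T: +30 (room for 60) → 30. Pool exhausted.
Total = 9×140 + 3×30 + 10×60 + 21×30 = 2580.

2580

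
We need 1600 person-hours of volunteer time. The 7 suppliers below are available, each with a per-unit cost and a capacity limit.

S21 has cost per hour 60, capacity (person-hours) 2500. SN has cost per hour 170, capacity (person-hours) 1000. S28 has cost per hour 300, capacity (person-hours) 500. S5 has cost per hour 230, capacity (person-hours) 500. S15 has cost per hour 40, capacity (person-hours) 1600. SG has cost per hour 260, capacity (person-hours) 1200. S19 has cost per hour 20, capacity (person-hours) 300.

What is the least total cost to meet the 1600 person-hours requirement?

Cheapest first:
Take 300 from S19 at 20 → need 1300 more.
S15 (40): take the remaining 1300 → done.
S21, SN, S5, SG, S28: unused.
Cost = 300×20 + 1300×40 = 58000.

58000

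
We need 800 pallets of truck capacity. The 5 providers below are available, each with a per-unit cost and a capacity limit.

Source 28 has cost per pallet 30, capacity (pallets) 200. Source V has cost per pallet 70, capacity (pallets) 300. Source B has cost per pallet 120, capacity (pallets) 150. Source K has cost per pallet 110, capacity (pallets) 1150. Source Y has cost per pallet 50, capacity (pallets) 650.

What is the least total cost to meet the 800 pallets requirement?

36000

Fill from the cheapest provider first.
Source 28 at 30: take all 200 pallets ; 600 still needed.
Source Y (50): take the remaining 600 ; done.
Source V, Source K, Source B: unused.
Cost = 200×30 + 600×50 = 36000.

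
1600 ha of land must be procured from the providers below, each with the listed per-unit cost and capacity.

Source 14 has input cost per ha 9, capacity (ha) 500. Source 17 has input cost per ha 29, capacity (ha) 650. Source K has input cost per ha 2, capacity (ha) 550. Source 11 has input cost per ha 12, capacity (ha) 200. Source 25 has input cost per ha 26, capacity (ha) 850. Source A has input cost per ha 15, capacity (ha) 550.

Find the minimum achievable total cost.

Cheapest first:
Take 550 from Source K at 2 ; need 1050 more.
Source 14 at 9: take all 500 ha ; 550 still needed.
Source 11 (12): use full 200 ; 350 ha to go.
Source A (15): take the remaining 350 ; done.
Source 25, Source 17: unused.
Cost = 550×2 + 500×9 + 200×12 + 350×15 = 13250.

13250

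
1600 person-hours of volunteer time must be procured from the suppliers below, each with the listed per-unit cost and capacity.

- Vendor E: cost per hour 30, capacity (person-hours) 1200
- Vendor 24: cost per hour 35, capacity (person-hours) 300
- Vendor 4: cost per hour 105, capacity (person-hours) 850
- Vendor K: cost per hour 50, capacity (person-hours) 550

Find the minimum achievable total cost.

51500

Cheapest first:
Vendor E at 30: take all 1200 person-hours — 400 still needed.
Vendor 24 at 35: take all 300 person-hours — 100 still needed.
Vendor K (50): take the remaining 100 — done.
Vendor 4: unused.
Cost = 1200×30 + 300×35 + 100×50 = 51500.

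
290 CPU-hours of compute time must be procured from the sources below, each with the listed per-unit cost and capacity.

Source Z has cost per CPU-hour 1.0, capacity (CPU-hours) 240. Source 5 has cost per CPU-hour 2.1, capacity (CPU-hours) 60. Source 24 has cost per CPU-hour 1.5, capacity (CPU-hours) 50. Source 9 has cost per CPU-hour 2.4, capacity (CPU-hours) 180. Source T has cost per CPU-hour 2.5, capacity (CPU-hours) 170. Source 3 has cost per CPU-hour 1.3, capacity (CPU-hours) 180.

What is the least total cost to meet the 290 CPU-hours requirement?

Cheapest first:
Source Z at 1.0: take all 240 CPU-hours — 50 still needed.
Take 50 from Source 3 at 1.3 to finish.
Source 24, Source 5, Source 9, Source T: unused.
Cost = 240×1.0 + 50×1.3 = 305.

305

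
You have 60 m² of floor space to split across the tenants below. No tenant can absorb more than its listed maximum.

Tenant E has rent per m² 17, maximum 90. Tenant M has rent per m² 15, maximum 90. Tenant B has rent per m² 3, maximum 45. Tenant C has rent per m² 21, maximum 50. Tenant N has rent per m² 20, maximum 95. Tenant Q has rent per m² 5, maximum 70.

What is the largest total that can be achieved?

1250

Rank by rent per m²: Tenant C 21 > Tenant N 20 > Tenant E 17 > Tenant M 15 > Tenant Q 5 > Tenant B 3.
Give Tenant C 50 to hit its cap of 50 ; 10 left.
Only 10 left; Tenant N takes them to reach 10.
Total = 21×50 + 20×10 = 1250.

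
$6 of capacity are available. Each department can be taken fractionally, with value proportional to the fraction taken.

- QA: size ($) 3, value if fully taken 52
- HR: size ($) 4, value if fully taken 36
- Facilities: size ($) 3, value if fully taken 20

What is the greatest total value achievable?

79

Rank by value-to-size ratio: QA 52/3≈17.3, HR 36/4≈9, Facilities 20/3≈6.67.
All 3 $ of QA fit (value 52) — 3 remain.
3 $ left: a 3/4 share of HR gives 36×3/4 = 27.
Total value = 79.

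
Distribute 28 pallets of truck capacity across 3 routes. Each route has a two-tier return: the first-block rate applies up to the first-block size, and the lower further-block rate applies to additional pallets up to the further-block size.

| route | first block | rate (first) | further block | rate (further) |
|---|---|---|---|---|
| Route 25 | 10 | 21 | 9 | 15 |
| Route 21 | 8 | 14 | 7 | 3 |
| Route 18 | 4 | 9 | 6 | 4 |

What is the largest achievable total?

466

Rank every tier by rate: Route 25/T1 21 > Route 25/T2 15 > Route 21/T1 14 > Route 18/T1 9 > Route 18/T2 4 > Route 21/T2 3.
Fill Route 25 T1 block (10 at 21) — 18 left.
Route 25/T2 (15): +9 — 9 left.
Route 21/T1 (14): +8 — 1 left.
Route 18/T1: +1 of 4 at 9; pool empty.
Total = 21×10 + 15×9 + 14×8 + 9×1 = 466.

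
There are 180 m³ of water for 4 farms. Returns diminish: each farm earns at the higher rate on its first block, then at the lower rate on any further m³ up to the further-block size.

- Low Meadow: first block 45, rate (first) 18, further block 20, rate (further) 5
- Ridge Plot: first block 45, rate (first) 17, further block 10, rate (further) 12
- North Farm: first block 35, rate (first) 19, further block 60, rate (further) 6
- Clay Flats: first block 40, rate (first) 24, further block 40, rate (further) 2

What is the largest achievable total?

Rank every tier by rate: Clay Flats/first 24 > North Farm/first 19 > Low Meadow/first 18 > Ridge Plot/first 17 > Ridge Plot/second 12 > North Farm/second 6 > Low Meadow/second 5 > Clay Flats/second 2.
Clay Flats/first (24): +40 ; 140 left.
North Farm/first (19): +35 ; 105 left.
Fill Low Meadow first block (45 at 18) ; 60 left.
Ridge Plot/first (17): +45 ; 15 left.
Ridge Plot second at 12: fill all 10 ; 5 left.
North Farm second at 6: only 5 left, fill 5.
Total = 24×40 + 19×35 + 18×45 + 17×45 + 12×10 + 6×5 = 3350.

3350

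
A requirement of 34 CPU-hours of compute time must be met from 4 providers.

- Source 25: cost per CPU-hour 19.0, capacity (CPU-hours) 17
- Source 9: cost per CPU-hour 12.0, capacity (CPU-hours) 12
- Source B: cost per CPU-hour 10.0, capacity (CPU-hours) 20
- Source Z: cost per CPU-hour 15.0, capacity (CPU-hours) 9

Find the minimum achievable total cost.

374

Use providers in increasing cost order.
Source B (10.0): use full 20 → 14 CPU-hours to go.
Source 9 at 12.0: take all 12 CPU-hours → 2 still needed.
Source Z (15.0): take the remaining 2 → done.
Source 25: unused.
Cost = 20×10.0 + 12×12.0 + 2×15.0 = 374.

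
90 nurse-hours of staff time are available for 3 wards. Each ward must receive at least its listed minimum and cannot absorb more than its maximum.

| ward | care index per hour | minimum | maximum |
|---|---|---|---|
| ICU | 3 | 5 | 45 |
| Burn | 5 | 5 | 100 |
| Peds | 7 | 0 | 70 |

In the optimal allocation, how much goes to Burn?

Meeting every minimum uses 5+5+0 = 10 nurse-hours, leaving 80.
Order the wards by care index per hour: Peds 7 > Burn 5 > ICU 3.
Give Peds 70 more to hit its cap of 70 ; 10 left.
Burn has room for 95 more but only 10 remain, so it gets 15.

15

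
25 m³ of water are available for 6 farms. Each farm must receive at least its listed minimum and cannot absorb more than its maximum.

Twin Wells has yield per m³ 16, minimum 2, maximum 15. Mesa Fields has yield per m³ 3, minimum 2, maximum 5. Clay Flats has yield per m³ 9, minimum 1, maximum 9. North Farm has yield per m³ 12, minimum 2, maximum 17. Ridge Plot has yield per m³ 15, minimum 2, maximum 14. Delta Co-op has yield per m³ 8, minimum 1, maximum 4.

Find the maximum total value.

Meeting every minimum uses 2+2+1+2+2+1 = 10 m³, leaving 15.
Highest yield per m³ first: Twin Wells 16 > Ridge Plot 15 > North Farm 12 > Clay Flats 9 > Delta Co-op 8 > Mesa Fields 3.
Give Twin Wells 13 more to hit its cap of 15 — 2 left.
Ridge Plot: +2 (room for 12) → 4. Pool exhausted.
Total = 16×15 + 3×2 + 9×1 + 12×2 + 15×4 + 8×1 = 347.

347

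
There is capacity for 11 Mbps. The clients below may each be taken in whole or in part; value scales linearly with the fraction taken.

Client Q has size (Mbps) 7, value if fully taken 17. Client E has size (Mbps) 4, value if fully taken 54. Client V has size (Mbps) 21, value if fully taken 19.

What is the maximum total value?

Best value per unit of size first: Client E 54/4≈13.5, Client Q 17/7≈2.43, Client V 19/21≈0.905.
All 4 Mbps of Client E fit (value 54) — 7 remain.
Client Q: take in full, 7 Mbps for value 17 — 0 left.
Total value = 71.

71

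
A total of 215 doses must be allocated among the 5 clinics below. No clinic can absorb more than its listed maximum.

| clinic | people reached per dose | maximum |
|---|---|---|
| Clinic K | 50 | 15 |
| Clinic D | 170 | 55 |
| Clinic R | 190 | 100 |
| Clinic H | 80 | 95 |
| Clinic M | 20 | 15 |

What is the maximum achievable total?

Highest people reached per dose first: Clinic R 190 > Clinic D 170 > Clinic H 80 > Clinic K 50 > Clinic M 20.
Clinic R: +100 to 100 (cap) ; 115 left.
Clinic D takes 55 to reach its cap of 55 ; 60 left.
Only 60 left; Clinic H takes them to reach 60.
Total = 170×55 + 190×100 + 80×60 = 33150.

33150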